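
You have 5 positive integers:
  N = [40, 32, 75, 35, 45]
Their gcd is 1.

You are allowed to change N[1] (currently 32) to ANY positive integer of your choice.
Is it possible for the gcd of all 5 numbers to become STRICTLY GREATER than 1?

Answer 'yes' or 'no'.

Current gcd = 1
gcd of all OTHER numbers (without N[1]=32): gcd([40, 75, 35, 45]) = 5
The new gcd after any change is gcd(5, new_value).
This can be at most 5.
Since 5 > old gcd 1, the gcd CAN increase (e.g., set N[1] = 5).

Answer: yes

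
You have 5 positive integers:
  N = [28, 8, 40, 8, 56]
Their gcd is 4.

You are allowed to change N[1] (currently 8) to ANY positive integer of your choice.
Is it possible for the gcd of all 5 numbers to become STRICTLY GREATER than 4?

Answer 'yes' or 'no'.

Answer: no

Derivation:
Current gcd = 4
gcd of all OTHER numbers (without N[1]=8): gcd([28, 40, 8, 56]) = 4
The new gcd after any change is gcd(4, new_value).
This can be at most 4.
Since 4 = old gcd 4, the gcd can only stay the same or decrease.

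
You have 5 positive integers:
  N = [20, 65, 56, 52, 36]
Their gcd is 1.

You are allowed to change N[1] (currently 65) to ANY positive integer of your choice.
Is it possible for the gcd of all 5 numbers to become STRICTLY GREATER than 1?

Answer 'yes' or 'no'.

Current gcd = 1
gcd of all OTHER numbers (without N[1]=65): gcd([20, 56, 52, 36]) = 4
The new gcd after any change is gcd(4, new_value).
This can be at most 4.
Since 4 > old gcd 1, the gcd CAN increase (e.g., set N[1] = 4).

Answer: yes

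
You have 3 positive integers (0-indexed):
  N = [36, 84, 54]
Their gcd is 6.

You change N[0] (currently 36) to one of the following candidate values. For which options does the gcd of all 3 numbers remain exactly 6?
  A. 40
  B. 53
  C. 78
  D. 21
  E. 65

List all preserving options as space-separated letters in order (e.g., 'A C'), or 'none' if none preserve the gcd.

Old gcd = 6; gcd of others (without N[0]) = 6
New gcd for candidate v: gcd(6, v). Preserves old gcd iff gcd(6, v) = 6.
  Option A: v=40, gcd(6,40)=2 -> changes
  Option B: v=53, gcd(6,53)=1 -> changes
  Option C: v=78, gcd(6,78)=6 -> preserves
  Option D: v=21, gcd(6,21)=3 -> changes
  Option E: v=65, gcd(6,65)=1 -> changes

Answer: C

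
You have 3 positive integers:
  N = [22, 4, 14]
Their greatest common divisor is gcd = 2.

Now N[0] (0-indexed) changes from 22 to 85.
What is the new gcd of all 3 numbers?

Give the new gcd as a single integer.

Answer: 1

Derivation:
Numbers: [22, 4, 14], gcd = 2
Change: index 0, 22 -> 85
gcd of the OTHER numbers (without index 0): gcd([4, 14]) = 2
New gcd = gcd(g_others, new_val) = gcd(2, 85) = 1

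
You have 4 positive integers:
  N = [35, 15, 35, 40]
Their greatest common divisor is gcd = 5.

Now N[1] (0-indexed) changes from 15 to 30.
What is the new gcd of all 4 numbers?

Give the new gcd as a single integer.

Numbers: [35, 15, 35, 40], gcd = 5
Change: index 1, 15 -> 30
gcd of the OTHER numbers (without index 1): gcd([35, 35, 40]) = 5
New gcd = gcd(g_others, new_val) = gcd(5, 30) = 5

Answer: 5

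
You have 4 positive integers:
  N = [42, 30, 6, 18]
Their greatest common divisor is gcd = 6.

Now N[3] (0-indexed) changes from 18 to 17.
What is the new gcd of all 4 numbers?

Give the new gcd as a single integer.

Numbers: [42, 30, 6, 18], gcd = 6
Change: index 3, 18 -> 17
gcd of the OTHER numbers (without index 3): gcd([42, 30, 6]) = 6
New gcd = gcd(g_others, new_val) = gcd(6, 17) = 1

Answer: 1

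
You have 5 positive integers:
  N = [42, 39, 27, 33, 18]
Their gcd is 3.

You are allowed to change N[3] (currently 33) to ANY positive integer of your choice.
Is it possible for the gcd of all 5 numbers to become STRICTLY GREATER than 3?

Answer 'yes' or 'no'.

Current gcd = 3
gcd of all OTHER numbers (without N[3]=33): gcd([42, 39, 27, 18]) = 3
The new gcd after any change is gcd(3, new_value).
This can be at most 3.
Since 3 = old gcd 3, the gcd can only stay the same or decrease.

Answer: no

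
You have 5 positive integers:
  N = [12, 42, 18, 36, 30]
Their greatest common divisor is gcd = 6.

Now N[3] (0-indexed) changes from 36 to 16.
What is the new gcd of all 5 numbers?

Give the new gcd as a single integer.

Numbers: [12, 42, 18, 36, 30], gcd = 6
Change: index 3, 36 -> 16
gcd of the OTHER numbers (without index 3): gcd([12, 42, 18, 30]) = 6
New gcd = gcd(g_others, new_val) = gcd(6, 16) = 2

Answer: 2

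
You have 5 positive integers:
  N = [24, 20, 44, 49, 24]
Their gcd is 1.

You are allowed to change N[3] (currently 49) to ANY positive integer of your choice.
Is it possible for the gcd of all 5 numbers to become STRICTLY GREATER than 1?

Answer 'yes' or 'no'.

Current gcd = 1
gcd of all OTHER numbers (without N[3]=49): gcd([24, 20, 44, 24]) = 4
The new gcd after any change is gcd(4, new_value).
This can be at most 4.
Since 4 > old gcd 1, the gcd CAN increase (e.g., set N[3] = 4).

Answer: yes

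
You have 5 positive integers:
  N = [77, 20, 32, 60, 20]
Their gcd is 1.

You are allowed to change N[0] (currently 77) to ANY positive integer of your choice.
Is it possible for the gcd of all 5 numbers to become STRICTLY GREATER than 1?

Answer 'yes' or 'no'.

Current gcd = 1
gcd of all OTHER numbers (without N[0]=77): gcd([20, 32, 60, 20]) = 4
The new gcd after any change is gcd(4, new_value).
This can be at most 4.
Since 4 > old gcd 1, the gcd CAN increase (e.g., set N[0] = 4).

Answer: yes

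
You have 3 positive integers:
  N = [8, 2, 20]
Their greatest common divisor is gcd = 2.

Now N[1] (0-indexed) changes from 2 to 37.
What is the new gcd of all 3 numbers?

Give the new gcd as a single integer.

Answer: 1

Derivation:
Numbers: [8, 2, 20], gcd = 2
Change: index 1, 2 -> 37
gcd of the OTHER numbers (without index 1): gcd([8, 20]) = 4
New gcd = gcd(g_others, new_val) = gcd(4, 37) = 1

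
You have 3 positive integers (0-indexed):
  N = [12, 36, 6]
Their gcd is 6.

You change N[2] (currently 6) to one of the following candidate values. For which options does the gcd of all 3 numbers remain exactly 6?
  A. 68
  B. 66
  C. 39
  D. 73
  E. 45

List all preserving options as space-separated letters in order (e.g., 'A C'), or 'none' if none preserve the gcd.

Old gcd = 6; gcd of others (without N[2]) = 12
New gcd for candidate v: gcd(12, v). Preserves old gcd iff gcd(12, v) = 6.
  Option A: v=68, gcd(12,68)=4 -> changes
  Option B: v=66, gcd(12,66)=6 -> preserves
  Option C: v=39, gcd(12,39)=3 -> changes
  Option D: v=73, gcd(12,73)=1 -> changes
  Option E: v=45, gcd(12,45)=3 -> changes

Answer: B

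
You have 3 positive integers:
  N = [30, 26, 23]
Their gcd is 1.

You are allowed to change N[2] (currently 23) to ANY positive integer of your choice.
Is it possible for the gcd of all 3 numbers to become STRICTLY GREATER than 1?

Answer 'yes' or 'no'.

Answer: yes

Derivation:
Current gcd = 1
gcd of all OTHER numbers (without N[2]=23): gcd([30, 26]) = 2
The new gcd after any change is gcd(2, new_value).
This can be at most 2.
Since 2 > old gcd 1, the gcd CAN increase (e.g., set N[2] = 2).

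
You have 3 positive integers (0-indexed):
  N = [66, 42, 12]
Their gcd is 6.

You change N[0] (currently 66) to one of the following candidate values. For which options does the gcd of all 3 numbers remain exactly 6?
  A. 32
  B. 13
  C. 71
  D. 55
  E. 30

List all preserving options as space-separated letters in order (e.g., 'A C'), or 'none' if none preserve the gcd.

Old gcd = 6; gcd of others (without N[0]) = 6
New gcd for candidate v: gcd(6, v). Preserves old gcd iff gcd(6, v) = 6.
  Option A: v=32, gcd(6,32)=2 -> changes
  Option B: v=13, gcd(6,13)=1 -> changes
  Option C: v=71, gcd(6,71)=1 -> changes
  Option D: v=55, gcd(6,55)=1 -> changes
  Option E: v=30, gcd(6,30)=6 -> preserves

Answer: E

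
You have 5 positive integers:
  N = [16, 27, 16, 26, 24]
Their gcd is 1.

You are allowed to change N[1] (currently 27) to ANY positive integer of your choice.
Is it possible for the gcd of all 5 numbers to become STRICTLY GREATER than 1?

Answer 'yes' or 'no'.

Current gcd = 1
gcd of all OTHER numbers (without N[1]=27): gcd([16, 16, 26, 24]) = 2
The new gcd after any change is gcd(2, new_value).
This can be at most 2.
Since 2 > old gcd 1, the gcd CAN increase (e.g., set N[1] = 2).

Answer: yes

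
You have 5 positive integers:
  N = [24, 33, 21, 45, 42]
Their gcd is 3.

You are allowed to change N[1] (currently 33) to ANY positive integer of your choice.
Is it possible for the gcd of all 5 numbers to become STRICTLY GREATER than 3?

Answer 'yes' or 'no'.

Answer: no

Derivation:
Current gcd = 3
gcd of all OTHER numbers (without N[1]=33): gcd([24, 21, 45, 42]) = 3
The new gcd after any change is gcd(3, new_value).
This can be at most 3.
Since 3 = old gcd 3, the gcd can only stay the same or decrease.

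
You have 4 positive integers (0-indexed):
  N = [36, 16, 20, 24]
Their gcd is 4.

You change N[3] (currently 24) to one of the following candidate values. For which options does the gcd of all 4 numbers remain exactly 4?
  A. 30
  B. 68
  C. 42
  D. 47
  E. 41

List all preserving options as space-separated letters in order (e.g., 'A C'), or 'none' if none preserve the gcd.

Old gcd = 4; gcd of others (without N[3]) = 4
New gcd for candidate v: gcd(4, v). Preserves old gcd iff gcd(4, v) = 4.
  Option A: v=30, gcd(4,30)=2 -> changes
  Option B: v=68, gcd(4,68)=4 -> preserves
  Option C: v=42, gcd(4,42)=2 -> changes
  Option D: v=47, gcd(4,47)=1 -> changes
  Option E: v=41, gcd(4,41)=1 -> changes

Answer: B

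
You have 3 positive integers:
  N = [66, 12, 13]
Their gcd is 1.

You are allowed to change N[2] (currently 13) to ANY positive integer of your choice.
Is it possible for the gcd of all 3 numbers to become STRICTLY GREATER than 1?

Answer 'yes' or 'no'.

Answer: yes

Derivation:
Current gcd = 1
gcd of all OTHER numbers (without N[2]=13): gcd([66, 12]) = 6
The new gcd after any change is gcd(6, new_value).
This can be at most 6.
Since 6 > old gcd 1, the gcd CAN increase (e.g., set N[2] = 6).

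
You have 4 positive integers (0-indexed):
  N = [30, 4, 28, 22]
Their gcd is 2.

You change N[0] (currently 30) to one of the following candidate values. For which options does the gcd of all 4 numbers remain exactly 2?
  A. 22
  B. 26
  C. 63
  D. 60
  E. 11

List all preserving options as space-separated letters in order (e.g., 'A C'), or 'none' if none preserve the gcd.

Answer: A B D

Derivation:
Old gcd = 2; gcd of others (without N[0]) = 2
New gcd for candidate v: gcd(2, v). Preserves old gcd iff gcd(2, v) = 2.
  Option A: v=22, gcd(2,22)=2 -> preserves
  Option B: v=26, gcd(2,26)=2 -> preserves
  Option C: v=63, gcd(2,63)=1 -> changes
  Option D: v=60, gcd(2,60)=2 -> preserves
  Option E: v=11, gcd(2,11)=1 -> changes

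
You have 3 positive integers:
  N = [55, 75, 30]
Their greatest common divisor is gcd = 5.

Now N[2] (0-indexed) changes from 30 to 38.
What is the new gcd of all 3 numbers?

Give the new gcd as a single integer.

Numbers: [55, 75, 30], gcd = 5
Change: index 2, 30 -> 38
gcd of the OTHER numbers (without index 2): gcd([55, 75]) = 5
New gcd = gcd(g_others, new_val) = gcd(5, 38) = 1

Answer: 1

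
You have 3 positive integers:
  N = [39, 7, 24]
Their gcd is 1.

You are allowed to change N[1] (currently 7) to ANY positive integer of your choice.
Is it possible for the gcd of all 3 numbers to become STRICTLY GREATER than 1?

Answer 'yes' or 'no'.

Current gcd = 1
gcd of all OTHER numbers (without N[1]=7): gcd([39, 24]) = 3
The new gcd after any change is gcd(3, new_value).
This can be at most 3.
Since 3 > old gcd 1, the gcd CAN increase (e.g., set N[1] = 3).

Answer: yes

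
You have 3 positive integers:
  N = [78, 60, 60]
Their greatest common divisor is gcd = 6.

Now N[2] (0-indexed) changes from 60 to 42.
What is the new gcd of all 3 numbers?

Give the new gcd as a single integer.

Answer: 6

Derivation:
Numbers: [78, 60, 60], gcd = 6
Change: index 2, 60 -> 42
gcd of the OTHER numbers (without index 2): gcd([78, 60]) = 6
New gcd = gcd(g_others, new_val) = gcd(6, 42) = 6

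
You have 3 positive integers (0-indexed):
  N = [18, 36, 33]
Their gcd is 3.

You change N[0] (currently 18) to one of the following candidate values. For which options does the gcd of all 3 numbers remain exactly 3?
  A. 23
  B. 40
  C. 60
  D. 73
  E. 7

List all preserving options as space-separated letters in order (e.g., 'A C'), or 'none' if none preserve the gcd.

Answer: C

Derivation:
Old gcd = 3; gcd of others (without N[0]) = 3
New gcd for candidate v: gcd(3, v). Preserves old gcd iff gcd(3, v) = 3.
  Option A: v=23, gcd(3,23)=1 -> changes
  Option B: v=40, gcd(3,40)=1 -> changes
  Option C: v=60, gcd(3,60)=3 -> preserves
  Option D: v=73, gcd(3,73)=1 -> changes
  Option E: v=7, gcd(3,7)=1 -> changes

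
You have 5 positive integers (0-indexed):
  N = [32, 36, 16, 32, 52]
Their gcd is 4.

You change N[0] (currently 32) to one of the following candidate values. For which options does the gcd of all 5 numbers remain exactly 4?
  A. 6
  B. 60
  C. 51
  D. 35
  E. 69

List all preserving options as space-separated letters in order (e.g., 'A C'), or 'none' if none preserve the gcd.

Old gcd = 4; gcd of others (without N[0]) = 4
New gcd for candidate v: gcd(4, v). Preserves old gcd iff gcd(4, v) = 4.
  Option A: v=6, gcd(4,6)=2 -> changes
  Option B: v=60, gcd(4,60)=4 -> preserves
  Option C: v=51, gcd(4,51)=1 -> changes
  Option D: v=35, gcd(4,35)=1 -> changes
  Option E: v=69, gcd(4,69)=1 -> changes

Answer: B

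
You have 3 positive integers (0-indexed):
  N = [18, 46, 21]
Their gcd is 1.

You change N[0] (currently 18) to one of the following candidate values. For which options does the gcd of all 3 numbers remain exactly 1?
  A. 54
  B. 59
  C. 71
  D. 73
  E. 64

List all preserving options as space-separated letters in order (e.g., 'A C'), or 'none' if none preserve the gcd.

Answer: A B C D E

Derivation:
Old gcd = 1; gcd of others (without N[0]) = 1
New gcd for candidate v: gcd(1, v). Preserves old gcd iff gcd(1, v) = 1.
  Option A: v=54, gcd(1,54)=1 -> preserves
  Option B: v=59, gcd(1,59)=1 -> preserves
  Option C: v=71, gcd(1,71)=1 -> preserves
  Option D: v=73, gcd(1,73)=1 -> preserves
  Option E: v=64, gcd(1,64)=1 -> preserves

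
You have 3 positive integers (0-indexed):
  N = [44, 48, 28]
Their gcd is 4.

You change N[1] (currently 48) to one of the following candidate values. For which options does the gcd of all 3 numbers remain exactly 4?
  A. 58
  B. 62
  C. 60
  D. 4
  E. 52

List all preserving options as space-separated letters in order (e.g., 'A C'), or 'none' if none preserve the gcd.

Old gcd = 4; gcd of others (without N[1]) = 4
New gcd for candidate v: gcd(4, v). Preserves old gcd iff gcd(4, v) = 4.
  Option A: v=58, gcd(4,58)=2 -> changes
  Option B: v=62, gcd(4,62)=2 -> changes
  Option C: v=60, gcd(4,60)=4 -> preserves
  Option D: v=4, gcd(4,4)=4 -> preserves
  Option E: v=52, gcd(4,52)=4 -> preserves

Answer: C D E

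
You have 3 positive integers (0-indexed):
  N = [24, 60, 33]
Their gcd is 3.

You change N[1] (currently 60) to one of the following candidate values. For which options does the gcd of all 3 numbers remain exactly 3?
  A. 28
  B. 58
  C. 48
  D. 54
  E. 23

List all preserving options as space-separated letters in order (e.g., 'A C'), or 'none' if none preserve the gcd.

Old gcd = 3; gcd of others (without N[1]) = 3
New gcd for candidate v: gcd(3, v). Preserves old gcd iff gcd(3, v) = 3.
  Option A: v=28, gcd(3,28)=1 -> changes
  Option B: v=58, gcd(3,58)=1 -> changes
  Option C: v=48, gcd(3,48)=3 -> preserves
  Option D: v=54, gcd(3,54)=3 -> preserves
  Option E: v=23, gcd(3,23)=1 -> changes

Answer: C D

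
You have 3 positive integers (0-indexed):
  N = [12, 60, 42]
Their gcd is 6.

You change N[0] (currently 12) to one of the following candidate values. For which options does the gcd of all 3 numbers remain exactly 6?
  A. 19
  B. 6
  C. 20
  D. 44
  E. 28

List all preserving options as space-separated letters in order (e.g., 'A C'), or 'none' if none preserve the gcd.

Old gcd = 6; gcd of others (without N[0]) = 6
New gcd for candidate v: gcd(6, v). Preserves old gcd iff gcd(6, v) = 6.
  Option A: v=19, gcd(6,19)=1 -> changes
  Option B: v=6, gcd(6,6)=6 -> preserves
  Option C: v=20, gcd(6,20)=2 -> changes
  Option D: v=44, gcd(6,44)=2 -> changes
  Option E: v=28, gcd(6,28)=2 -> changes

Answer: B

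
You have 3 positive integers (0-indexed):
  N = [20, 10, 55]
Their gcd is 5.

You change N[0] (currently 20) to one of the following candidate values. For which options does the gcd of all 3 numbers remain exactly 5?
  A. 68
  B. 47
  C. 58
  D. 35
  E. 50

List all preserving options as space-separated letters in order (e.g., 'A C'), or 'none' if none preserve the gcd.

Old gcd = 5; gcd of others (without N[0]) = 5
New gcd for candidate v: gcd(5, v). Preserves old gcd iff gcd(5, v) = 5.
  Option A: v=68, gcd(5,68)=1 -> changes
  Option B: v=47, gcd(5,47)=1 -> changes
  Option C: v=58, gcd(5,58)=1 -> changes
  Option D: v=35, gcd(5,35)=5 -> preserves
  Option E: v=50, gcd(5,50)=5 -> preserves

Answer: D E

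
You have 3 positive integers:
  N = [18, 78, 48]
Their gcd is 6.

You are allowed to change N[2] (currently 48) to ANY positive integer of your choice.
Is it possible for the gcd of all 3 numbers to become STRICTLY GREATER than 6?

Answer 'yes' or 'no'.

Current gcd = 6
gcd of all OTHER numbers (without N[2]=48): gcd([18, 78]) = 6
The new gcd after any change is gcd(6, new_value).
This can be at most 6.
Since 6 = old gcd 6, the gcd can only stay the same or decrease.

Answer: no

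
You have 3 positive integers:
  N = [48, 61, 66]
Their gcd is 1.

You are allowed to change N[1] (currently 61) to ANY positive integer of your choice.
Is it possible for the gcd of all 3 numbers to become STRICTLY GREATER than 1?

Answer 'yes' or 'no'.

Answer: yes

Derivation:
Current gcd = 1
gcd of all OTHER numbers (without N[1]=61): gcd([48, 66]) = 6
The new gcd after any change is gcd(6, new_value).
This can be at most 6.
Since 6 > old gcd 1, the gcd CAN increase (e.g., set N[1] = 6).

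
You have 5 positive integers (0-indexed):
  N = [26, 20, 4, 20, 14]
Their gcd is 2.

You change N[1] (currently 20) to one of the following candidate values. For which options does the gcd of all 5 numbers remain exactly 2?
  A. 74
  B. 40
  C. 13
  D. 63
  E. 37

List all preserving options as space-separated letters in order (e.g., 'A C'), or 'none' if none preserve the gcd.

Answer: A B

Derivation:
Old gcd = 2; gcd of others (without N[1]) = 2
New gcd for candidate v: gcd(2, v). Preserves old gcd iff gcd(2, v) = 2.
  Option A: v=74, gcd(2,74)=2 -> preserves
  Option B: v=40, gcd(2,40)=2 -> preserves
  Option C: v=13, gcd(2,13)=1 -> changes
  Option D: v=63, gcd(2,63)=1 -> changes
  Option E: v=37, gcd(2,37)=1 -> changes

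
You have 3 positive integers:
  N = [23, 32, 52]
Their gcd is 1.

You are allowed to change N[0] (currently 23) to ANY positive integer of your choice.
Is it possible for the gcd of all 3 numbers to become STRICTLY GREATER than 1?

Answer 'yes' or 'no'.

Answer: yes

Derivation:
Current gcd = 1
gcd of all OTHER numbers (without N[0]=23): gcd([32, 52]) = 4
The new gcd after any change is gcd(4, new_value).
This can be at most 4.
Since 4 > old gcd 1, the gcd CAN increase (e.g., set N[0] = 4).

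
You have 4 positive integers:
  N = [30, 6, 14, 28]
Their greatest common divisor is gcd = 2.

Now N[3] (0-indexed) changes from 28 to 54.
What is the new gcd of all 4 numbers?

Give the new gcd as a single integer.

Answer: 2

Derivation:
Numbers: [30, 6, 14, 28], gcd = 2
Change: index 3, 28 -> 54
gcd of the OTHER numbers (without index 3): gcd([30, 6, 14]) = 2
New gcd = gcd(g_others, new_val) = gcd(2, 54) = 2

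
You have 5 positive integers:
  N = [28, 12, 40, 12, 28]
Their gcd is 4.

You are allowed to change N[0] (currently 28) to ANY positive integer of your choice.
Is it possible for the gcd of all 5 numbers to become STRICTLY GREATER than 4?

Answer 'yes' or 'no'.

Current gcd = 4
gcd of all OTHER numbers (without N[0]=28): gcd([12, 40, 12, 28]) = 4
The new gcd after any change is gcd(4, new_value).
This can be at most 4.
Since 4 = old gcd 4, the gcd can only stay the same or decrease.

Answer: no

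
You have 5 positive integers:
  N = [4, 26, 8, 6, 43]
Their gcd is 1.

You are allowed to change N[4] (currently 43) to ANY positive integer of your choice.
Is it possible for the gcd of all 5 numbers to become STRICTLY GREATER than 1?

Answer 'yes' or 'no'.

Answer: yes

Derivation:
Current gcd = 1
gcd of all OTHER numbers (without N[4]=43): gcd([4, 26, 8, 6]) = 2
The new gcd after any change is gcd(2, new_value).
This can be at most 2.
Since 2 > old gcd 1, the gcd CAN increase (e.g., set N[4] = 2).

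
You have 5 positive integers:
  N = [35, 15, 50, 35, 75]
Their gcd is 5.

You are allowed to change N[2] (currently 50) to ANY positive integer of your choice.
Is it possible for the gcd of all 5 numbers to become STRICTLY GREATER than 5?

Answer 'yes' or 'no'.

Current gcd = 5
gcd of all OTHER numbers (without N[2]=50): gcd([35, 15, 35, 75]) = 5
The new gcd after any change is gcd(5, new_value).
This can be at most 5.
Since 5 = old gcd 5, the gcd can only stay the same or decrease.

Answer: no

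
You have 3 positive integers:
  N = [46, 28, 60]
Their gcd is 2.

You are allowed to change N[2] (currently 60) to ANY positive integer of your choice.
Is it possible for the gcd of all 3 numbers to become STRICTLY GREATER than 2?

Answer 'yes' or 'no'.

Answer: no

Derivation:
Current gcd = 2
gcd of all OTHER numbers (without N[2]=60): gcd([46, 28]) = 2
The new gcd after any change is gcd(2, new_value).
This can be at most 2.
Since 2 = old gcd 2, the gcd can only stay the same or decrease.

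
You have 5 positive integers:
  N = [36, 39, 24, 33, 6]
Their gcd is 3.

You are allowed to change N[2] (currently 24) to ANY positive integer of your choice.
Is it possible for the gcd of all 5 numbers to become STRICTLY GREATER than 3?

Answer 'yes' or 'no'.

Current gcd = 3
gcd of all OTHER numbers (without N[2]=24): gcd([36, 39, 33, 6]) = 3
The new gcd after any change is gcd(3, new_value).
This can be at most 3.
Since 3 = old gcd 3, the gcd can only stay the same or decrease.

Answer: no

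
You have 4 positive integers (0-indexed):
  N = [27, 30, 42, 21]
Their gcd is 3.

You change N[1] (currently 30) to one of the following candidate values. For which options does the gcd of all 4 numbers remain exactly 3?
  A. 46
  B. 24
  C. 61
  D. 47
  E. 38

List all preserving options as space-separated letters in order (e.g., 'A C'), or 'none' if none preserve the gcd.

Old gcd = 3; gcd of others (without N[1]) = 3
New gcd for candidate v: gcd(3, v). Preserves old gcd iff gcd(3, v) = 3.
  Option A: v=46, gcd(3,46)=1 -> changes
  Option B: v=24, gcd(3,24)=3 -> preserves
  Option C: v=61, gcd(3,61)=1 -> changes
  Option D: v=47, gcd(3,47)=1 -> changes
  Option E: v=38, gcd(3,38)=1 -> changes

Answer: B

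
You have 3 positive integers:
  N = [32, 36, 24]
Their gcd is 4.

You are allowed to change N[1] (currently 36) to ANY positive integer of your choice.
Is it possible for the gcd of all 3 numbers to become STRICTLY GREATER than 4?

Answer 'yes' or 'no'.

Answer: yes

Derivation:
Current gcd = 4
gcd of all OTHER numbers (without N[1]=36): gcd([32, 24]) = 8
The new gcd after any change is gcd(8, new_value).
This can be at most 8.
Since 8 > old gcd 4, the gcd CAN increase (e.g., set N[1] = 8).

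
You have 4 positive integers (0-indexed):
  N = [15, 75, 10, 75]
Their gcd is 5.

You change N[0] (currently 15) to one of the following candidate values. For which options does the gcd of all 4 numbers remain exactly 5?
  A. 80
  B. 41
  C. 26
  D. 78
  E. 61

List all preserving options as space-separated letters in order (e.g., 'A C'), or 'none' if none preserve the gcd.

Answer: A

Derivation:
Old gcd = 5; gcd of others (without N[0]) = 5
New gcd for candidate v: gcd(5, v). Preserves old gcd iff gcd(5, v) = 5.
  Option A: v=80, gcd(5,80)=5 -> preserves
  Option B: v=41, gcd(5,41)=1 -> changes
  Option C: v=26, gcd(5,26)=1 -> changes
  Option D: v=78, gcd(5,78)=1 -> changes
  Option E: v=61, gcd(5,61)=1 -> changes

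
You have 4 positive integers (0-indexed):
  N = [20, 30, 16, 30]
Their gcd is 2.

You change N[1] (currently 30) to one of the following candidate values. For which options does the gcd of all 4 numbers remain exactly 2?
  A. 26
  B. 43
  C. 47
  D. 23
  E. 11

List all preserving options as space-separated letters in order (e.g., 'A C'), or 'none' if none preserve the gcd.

Old gcd = 2; gcd of others (without N[1]) = 2
New gcd for candidate v: gcd(2, v). Preserves old gcd iff gcd(2, v) = 2.
  Option A: v=26, gcd(2,26)=2 -> preserves
  Option B: v=43, gcd(2,43)=1 -> changes
  Option C: v=47, gcd(2,47)=1 -> changes
  Option D: v=23, gcd(2,23)=1 -> changes
  Option E: v=11, gcd(2,11)=1 -> changes

Answer: A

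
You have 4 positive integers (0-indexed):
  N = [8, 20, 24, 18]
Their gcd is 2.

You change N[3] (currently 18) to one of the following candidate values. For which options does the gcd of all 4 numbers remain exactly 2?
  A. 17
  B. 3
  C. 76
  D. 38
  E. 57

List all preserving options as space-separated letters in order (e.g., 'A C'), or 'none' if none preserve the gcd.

Answer: D

Derivation:
Old gcd = 2; gcd of others (without N[3]) = 4
New gcd for candidate v: gcd(4, v). Preserves old gcd iff gcd(4, v) = 2.
  Option A: v=17, gcd(4,17)=1 -> changes
  Option B: v=3, gcd(4,3)=1 -> changes
  Option C: v=76, gcd(4,76)=4 -> changes
  Option D: v=38, gcd(4,38)=2 -> preserves
  Option E: v=57, gcd(4,57)=1 -> changes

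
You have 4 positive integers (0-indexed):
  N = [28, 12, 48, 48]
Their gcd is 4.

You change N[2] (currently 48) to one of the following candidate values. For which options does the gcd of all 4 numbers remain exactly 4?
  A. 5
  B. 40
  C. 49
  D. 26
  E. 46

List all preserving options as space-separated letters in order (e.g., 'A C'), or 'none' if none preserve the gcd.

Answer: B

Derivation:
Old gcd = 4; gcd of others (without N[2]) = 4
New gcd for candidate v: gcd(4, v). Preserves old gcd iff gcd(4, v) = 4.
  Option A: v=5, gcd(4,5)=1 -> changes
  Option B: v=40, gcd(4,40)=4 -> preserves
  Option C: v=49, gcd(4,49)=1 -> changes
  Option D: v=26, gcd(4,26)=2 -> changes
  Option E: v=46, gcd(4,46)=2 -> changes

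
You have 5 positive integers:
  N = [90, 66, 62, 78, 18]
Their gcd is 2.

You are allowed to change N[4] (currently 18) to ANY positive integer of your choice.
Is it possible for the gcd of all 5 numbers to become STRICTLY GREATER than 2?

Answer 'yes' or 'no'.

Current gcd = 2
gcd of all OTHER numbers (without N[4]=18): gcd([90, 66, 62, 78]) = 2
The new gcd after any change is gcd(2, new_value).
This can be at most 2.
Since 2 = old gcd 2, the gcd can only stay the same or decrease.

Answer: no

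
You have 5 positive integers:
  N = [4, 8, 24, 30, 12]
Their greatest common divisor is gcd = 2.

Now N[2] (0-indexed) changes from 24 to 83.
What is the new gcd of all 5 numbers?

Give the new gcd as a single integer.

Answer: 1

Derivation:
Numbers: [4, 8, 24, 30, 12], gcd = 2
Change: index 2, 24 -> 83
gcd of the OTHER numbers (without index 2): gcd([4, 8, 30, 12]) = 2
New gcd = gcd(g_others, new_val) = gcd(2, 83) = 1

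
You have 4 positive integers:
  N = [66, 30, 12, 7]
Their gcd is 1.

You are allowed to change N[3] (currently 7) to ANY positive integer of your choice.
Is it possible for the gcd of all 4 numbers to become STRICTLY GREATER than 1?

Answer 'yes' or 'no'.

Current gcd = 1
gcd of all OTHER numbers (without N[3]=7): gcd([66, 30, 12]) = 6
The new gcd after any change is gcd(6, new_value).
This can be at most 6.
Since 6 > old gcd 1, the gcd CAN increase (e.g., set N[3] = 6).

Answer: yes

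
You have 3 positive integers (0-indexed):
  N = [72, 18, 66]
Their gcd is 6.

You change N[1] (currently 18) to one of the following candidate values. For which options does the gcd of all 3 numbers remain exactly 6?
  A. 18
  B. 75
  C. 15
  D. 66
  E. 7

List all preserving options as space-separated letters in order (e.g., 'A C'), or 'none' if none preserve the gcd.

Answer: A D

Derivation:
Old gcd = 6; gcd of others (without N[1]) = 6
New gcd for candidate v: gcd(6, v). Preserves old gcd iff gcd(6, v) = 6.
  Option A: v=18, gcd(6,18)=6 -> preserves
  Option B: v=75, gcd(6,75)=3 -> changes
  Option C: v=15, gcd(6,15)=3 -> changes
  Option D: v=66, gcd(6,66)=6 -> preserves
  Option E: v=7, gcd(6,7)=1 -> changes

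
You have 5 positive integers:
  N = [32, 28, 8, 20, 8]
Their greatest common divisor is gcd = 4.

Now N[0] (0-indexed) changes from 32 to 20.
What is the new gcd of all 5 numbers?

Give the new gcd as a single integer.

Answer: 4

Derivation:
Numbers: [32, 28, 8, 20, 8], gcd = 4
Change: index 0, 32 -> 20
gcd of the OTHER numbers (without index 0): gcd([28, 8, 20, 8]) = 4
New gcd = gcd(g_others, new_val) = gcd(4, 20) = 4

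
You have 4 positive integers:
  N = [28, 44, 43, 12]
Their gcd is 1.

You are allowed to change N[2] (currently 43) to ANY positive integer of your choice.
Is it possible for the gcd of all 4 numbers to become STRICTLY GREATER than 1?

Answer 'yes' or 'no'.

Answer: yes

Derivation:
Current gcd = 1
gcd of all OTHER numbers (without N[2]=43): gcd([28, 44, 12]) = 4
The new gcd after any change is gcd(4, new_value).
This can be at most 4.
Since 4 > old gcd 1, the gcd CAN increase (e.g., set N[2] = 4).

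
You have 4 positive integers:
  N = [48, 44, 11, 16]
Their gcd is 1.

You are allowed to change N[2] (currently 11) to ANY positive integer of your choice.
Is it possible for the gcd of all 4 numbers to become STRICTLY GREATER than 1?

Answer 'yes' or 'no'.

Answer: yes

Derivation:
Current gcd = 1
gcd of all OTHER numbers (without N[2]=11): gcd([48, 44, 16]) = 4
The new gcd after any change is gcd(4, new_value).
This can be at most 4.
Since 4 > old gcd 1, the gcd CAN increase (e.g., set N[2] = 4).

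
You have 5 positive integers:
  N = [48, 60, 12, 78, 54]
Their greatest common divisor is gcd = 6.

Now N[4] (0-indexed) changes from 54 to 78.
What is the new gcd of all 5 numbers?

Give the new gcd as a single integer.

Answer: 6

Derivation:
Numbers: [48, 60, 12, 78, 54], gcd = 6
Change: index 4, 54 -> 78
gcd of the OTHER numbers (without index 4): gcd([48, 60, 12, 78]) = 6
New gcd = gcd(g_others, new_val) = gcd(6, 78) = 6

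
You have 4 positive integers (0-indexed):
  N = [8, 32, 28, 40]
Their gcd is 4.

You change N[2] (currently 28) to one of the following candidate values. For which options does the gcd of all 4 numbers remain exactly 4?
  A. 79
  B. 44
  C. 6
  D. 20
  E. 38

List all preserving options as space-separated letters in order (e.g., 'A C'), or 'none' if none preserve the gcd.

Answer: B D

Derivation:
Old gcd = 4; gcd of others (without N[2]) = 8
New gcd for candidate v: gcd(8, v). Preserves old gcd iff gcd(8, v) = 4.
  Option A: v=79, gcd(8,79)=1 -> changes
  Option B: v=44, gcd(8,44)=4 -> preserves
  Option C: v=6, gcd(8,6)=2 -> changes
  Option D: v=20, gcd(8,20)=4 -> preserves
  Option E: v=38, gcd(8,38)=2 -> changes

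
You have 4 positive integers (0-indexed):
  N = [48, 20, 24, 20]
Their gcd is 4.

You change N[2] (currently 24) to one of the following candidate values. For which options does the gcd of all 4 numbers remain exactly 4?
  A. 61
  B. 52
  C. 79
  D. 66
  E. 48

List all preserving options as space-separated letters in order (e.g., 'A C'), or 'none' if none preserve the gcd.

Answer: B E

Derivation:
Old gcd = 4; gcd of others (without N[2]) = 4
New gcd for candidate v: gcd(4, v). Preserves old gcd iff gcd(4, v) = 4.
  Option A: v=61, gcd(4,61)=1 -> changes
  Option B: v=52, gcd(4,52)=4 -> preserves
  Option C: v=79, gcd(4,79)=1 -> changes
  Option D: v=66, gcd(4,66)=2 -> changes
  Option E: v=48, gcd(4,48)=4 -> preserves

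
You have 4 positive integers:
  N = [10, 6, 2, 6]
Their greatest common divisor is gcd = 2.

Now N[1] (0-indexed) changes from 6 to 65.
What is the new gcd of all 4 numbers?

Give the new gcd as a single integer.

Numbers: [10, 6, 2, 6], gcd = 2
Change: index 1, 6 -> 65
gcd of the OTHER numbers (without index 1): gcd([10, 2, 6]) = 2
New gcd = gcd(g_others, new_val) = gcd(2, 65) = 1

Answer: 1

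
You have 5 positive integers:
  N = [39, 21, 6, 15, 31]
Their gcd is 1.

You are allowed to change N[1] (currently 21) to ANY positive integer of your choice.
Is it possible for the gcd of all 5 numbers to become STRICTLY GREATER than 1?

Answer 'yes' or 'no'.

Current gcd = 1
gcd of all OTHER numbers (without N[1]=21): gcd([39, 6, 15, 31]) = 1
The new gcd after any change is gcd(1, new_value).
This can be at most 1.
Since 1 = old gcd 1, the gcd can only stay the same or decrease.

Answer: no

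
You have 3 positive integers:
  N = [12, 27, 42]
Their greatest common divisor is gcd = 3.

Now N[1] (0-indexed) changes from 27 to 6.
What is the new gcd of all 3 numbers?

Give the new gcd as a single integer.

Answer: 6

Derivation:
Numbers: [12, 27, 42], gcd = 3
Change: index 1, 27 -> 6
gcd of the OTHER numbers (without index 1): gcd([12, 42]) = 6
New gcd = gcd(g_others, new_val) = gcd(6, 6) = 6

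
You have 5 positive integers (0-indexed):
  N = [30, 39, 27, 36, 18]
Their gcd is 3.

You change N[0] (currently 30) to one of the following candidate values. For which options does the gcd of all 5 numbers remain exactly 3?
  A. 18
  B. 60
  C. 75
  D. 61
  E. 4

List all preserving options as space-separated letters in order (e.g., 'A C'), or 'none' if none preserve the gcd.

Answer: A B C

Derivation:
Old gcd = 3; gcd of others (without N[0]) = 3
New gcd for candidate v: gcd(3, v). Preserves old gcd iff gcd(3, v) = 3.
  Option A: v=18, gcd(3,18)=3 -> preserves
  Option B: v=60, gcd(3,60)=3 -> preserves
  Option C: v=75, gcd(3,75)=3 -> preserves
  Option D: v=61, gcd(3,61)=1 -> changes
  Option E: v=4, gcd(3,4)=1 -> changes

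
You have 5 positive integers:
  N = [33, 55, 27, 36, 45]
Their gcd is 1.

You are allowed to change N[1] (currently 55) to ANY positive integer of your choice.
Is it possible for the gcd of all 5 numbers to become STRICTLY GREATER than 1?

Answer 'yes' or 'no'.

Current gcd = 1
gcd of all OTHER numbers (without N[1]=55): gcd([33, 27, 36, 45]) = 3
The new gcd after any change is gcd(3, new_value).
This can be at most 3.
Since 3 > old gcd 1, the gcd CAN increase (e.g., set N[1] = 3).

Answer: yes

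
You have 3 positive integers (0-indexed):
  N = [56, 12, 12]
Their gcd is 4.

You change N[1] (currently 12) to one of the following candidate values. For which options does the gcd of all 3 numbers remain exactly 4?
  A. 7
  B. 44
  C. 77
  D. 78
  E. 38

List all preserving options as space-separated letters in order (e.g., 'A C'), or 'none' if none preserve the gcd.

Old gcd = 4; gcd of others (without N[1]) = 4
New gcd for candidate v: gcd(4, v). Preserves old gcd iff gcd(4, v) = 4.
  Option A: v=7, gcd(4,7)=1 -> changes
  Option B: v=44, gcd(4,44)=4 -> preserves
  Option C: v=77, gcd(4,77)=1 -> changes
  Option D: v=78, gcd(4,78)=2 -> changes
  Option E: v=38, gcd(4,38)=2 -> changes

Answer: B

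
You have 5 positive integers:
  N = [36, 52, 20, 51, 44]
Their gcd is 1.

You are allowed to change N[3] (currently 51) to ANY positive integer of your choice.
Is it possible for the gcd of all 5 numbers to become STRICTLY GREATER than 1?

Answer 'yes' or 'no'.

Current gcd = 1
gcd of all OTHER numbers (without N[3]=51): gcd([36, 52, 20, 44]) = 4
The new gcd after any change is gcd(4, new_value).
This can be at most 4.
Since 4 > old gcd 1, the gcd CAN increase (e.g., set N[3] = 4).

Answer: yes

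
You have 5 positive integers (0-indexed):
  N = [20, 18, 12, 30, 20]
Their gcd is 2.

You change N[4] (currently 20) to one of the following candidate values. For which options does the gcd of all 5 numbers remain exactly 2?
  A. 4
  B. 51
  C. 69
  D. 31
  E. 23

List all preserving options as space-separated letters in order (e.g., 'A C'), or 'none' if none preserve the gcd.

Answer: A

Derivation:
Old gcd = 2; gcd of others (without N[4]) = 2
New gcd for candidate v: gcd(2, v). Preserves old gcd iff gcd(2, v) = 2.
  Option A: v=4, gcd(2,4)=2 -> preserves
  Option B: v=51, gcd(2,51)=1 -> changes
  Option C: v=69, gcd(2,69)=1 -> changes
  Option D: v=31, gcd(2,31)=1 -> changes
  Option E: v=23, gcd(2,23)=1 -> changes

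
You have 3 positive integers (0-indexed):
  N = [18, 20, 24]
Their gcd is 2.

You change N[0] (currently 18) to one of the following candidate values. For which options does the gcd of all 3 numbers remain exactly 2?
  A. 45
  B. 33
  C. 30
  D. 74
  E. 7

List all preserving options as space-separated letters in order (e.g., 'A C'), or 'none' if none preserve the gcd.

Old gcd = 2; gcd of others (without N[0]) = 4
New gcd for candidate v: gcd(4, v). Preserves old gcd iff gcd(4, v) = 2.
  Option A: v=45, gcd(4,45)=1 -> changes
  Option B: v=33, gcd(4,33)=1 -> changes
  Option C: v=30, gcd(4,30)=2 -> preserves
  Option D: v=74, gcd(4,74)=2 -> preserves
  Option E: v=7, gcd(4,7)=1 -> changes

Answer: C D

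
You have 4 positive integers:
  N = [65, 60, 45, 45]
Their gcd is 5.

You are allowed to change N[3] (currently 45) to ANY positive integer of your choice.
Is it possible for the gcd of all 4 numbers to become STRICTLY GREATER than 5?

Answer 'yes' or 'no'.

Answer: no

Derivation:
Current gcd = 5
gcd of all OTHER numbers (without N[3]=45): gcd([65, 60, 45]) = 5
The new gcd after any change is gcd(5, new_value).
This can be at most 5.
Since 5 = old gcd 5, the gcd can only stay the same or decrease.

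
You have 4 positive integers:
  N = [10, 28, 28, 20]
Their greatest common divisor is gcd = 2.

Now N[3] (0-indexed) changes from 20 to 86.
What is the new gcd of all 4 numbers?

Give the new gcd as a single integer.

Numbers: [10, 28, 28, 20], gcd = 2
Change: index 3, 20 -> 86
gcd of the OTHER numbers (without index 3): gcd([10, 28, 28]) = 2
New gcd = gcd(g_others, new_val) = gcd(2, 86) = 2

Answer: 2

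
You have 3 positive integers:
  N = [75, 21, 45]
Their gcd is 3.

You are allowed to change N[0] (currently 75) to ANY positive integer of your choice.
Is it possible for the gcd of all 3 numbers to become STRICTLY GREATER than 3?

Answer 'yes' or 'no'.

Current gcd = 3
gcd of all OTHER numbers (without N[0]=75): gcd([21, 45]) = 3
The new gcd after any change is gcd(3, new_value).
This can be at most 3.
Since 3 = old gcd 3, the gcd can only stay the same or decrease.

Answer: no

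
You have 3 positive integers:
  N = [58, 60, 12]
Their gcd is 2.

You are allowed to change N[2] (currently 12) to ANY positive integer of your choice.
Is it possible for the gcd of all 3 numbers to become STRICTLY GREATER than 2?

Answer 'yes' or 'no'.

Answer: no

Derivation:
Current gcd = 2
gcd of all OTHER numbers (without N[2]=12): gcd([58, 60]) = 2
The new gcd after any change is gcd(2, new_value).
This can be at most 2.
Since 2 = old gcd 2, the gcd can only stay the same or decrease.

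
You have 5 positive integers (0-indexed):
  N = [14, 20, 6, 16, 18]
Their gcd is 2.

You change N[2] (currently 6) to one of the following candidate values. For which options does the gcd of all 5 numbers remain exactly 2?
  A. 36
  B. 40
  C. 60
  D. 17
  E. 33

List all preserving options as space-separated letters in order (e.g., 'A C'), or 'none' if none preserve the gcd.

Old gcd = 2; gcd of others (without N[2]) = 2
New gcd for candidate v: gcd(2, v). Preserves old gcd iff gcd(2, v) = 2.
  Option A: v=36, gcd(2,36)=2 -> preserves
  Option B: v=40, gcd(2,40)=2 -> preserves
  Option C: v=60, gcd(2,60)=2 -> preserves
  Option D: v=17, gcd(2,17)=1 -> changes
  Option E: v=33, gcd(2,33)=1 -> changes

Answer: A B C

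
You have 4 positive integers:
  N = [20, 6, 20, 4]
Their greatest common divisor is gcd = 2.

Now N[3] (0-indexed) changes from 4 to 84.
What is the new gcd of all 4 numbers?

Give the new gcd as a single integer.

Answer: 2

Derivation:
Numbers: [20, 6, 20, 4], gcd = 2
Change: index 3, 4 -> 84
gcd of the OTHER numbers (without index 3): gcd([20, 6, 20]) = 2
New gcd = gcd(g_others, new_val) = gcd(2, 84) = 2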